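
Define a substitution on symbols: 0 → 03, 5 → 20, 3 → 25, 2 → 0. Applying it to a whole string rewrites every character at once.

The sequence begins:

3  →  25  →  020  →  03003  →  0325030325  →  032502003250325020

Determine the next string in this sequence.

0325020030030325020032502003003

φ(032502003250325020) expands symbol-by-symbol to 03 25 0 20 03 0 03 03 25 0 20 03 25 0 20 03 0 03; joining the 18 pieces gives the next term.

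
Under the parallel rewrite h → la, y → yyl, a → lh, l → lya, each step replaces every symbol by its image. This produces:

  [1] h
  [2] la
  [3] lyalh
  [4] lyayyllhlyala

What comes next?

Rewriting the 13 symbols of lyayyllhlyala one by one yields lya yyl lh yyl yyl lya lya la lya yyl lh lya lh; concatenated:

lyayyllhyylyyllyalyalalyayyllhlyalh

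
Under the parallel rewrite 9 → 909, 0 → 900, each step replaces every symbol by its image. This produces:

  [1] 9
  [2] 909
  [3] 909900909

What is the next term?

909900909909900900909900909

Apply φ to 909900909 symbol by symbol: 9→909, 0→900, 9→909, 9→909, 0→900, 0→900, 9→909, 0→900, 9→909; joined: 909 900 909 909 900 900 909 900 909.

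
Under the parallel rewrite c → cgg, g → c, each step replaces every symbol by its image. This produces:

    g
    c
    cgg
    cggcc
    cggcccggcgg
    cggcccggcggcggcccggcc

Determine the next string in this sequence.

Applying the rule to each of the 21 symbols of cggcccggcggcggcccggcc gives the pieces cgg c c cgg cgg cgg c c cgg c c cgg c c cgg cgg cgg c c cgg cgg, which concatenate to the answer.

cggcccggcggcggcccggcccggcccggcggcggcccggcgg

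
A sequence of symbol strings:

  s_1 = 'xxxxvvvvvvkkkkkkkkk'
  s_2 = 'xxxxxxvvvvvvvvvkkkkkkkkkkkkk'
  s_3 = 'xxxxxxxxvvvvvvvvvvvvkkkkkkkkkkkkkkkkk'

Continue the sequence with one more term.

xxxxxxxxxxvvvvvvvvvvvvvvvkkkkkkkkkkkkkkkkkkkkk

Reading off run lengths: x runs 4, 6, 8; v runs 6, 9, 12; k runs 9, 13, 17 — each is linear in n, where the shown terms are n = 2, 3, 4.
At n = 5 the blocks have lengths 10, 15, 21.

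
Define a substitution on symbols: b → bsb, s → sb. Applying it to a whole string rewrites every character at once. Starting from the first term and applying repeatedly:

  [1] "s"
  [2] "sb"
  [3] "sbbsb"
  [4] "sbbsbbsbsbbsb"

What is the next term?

Replace each of the 13 characters of sbbsbbsbsbbsb in place — sb bsb bsb sb bsb bsb sb bsb sb bsb bsb sb bsb — and concatenate.

sbbsbbsbsbbsbbsbsbbsbsbbsbbsbsbbsb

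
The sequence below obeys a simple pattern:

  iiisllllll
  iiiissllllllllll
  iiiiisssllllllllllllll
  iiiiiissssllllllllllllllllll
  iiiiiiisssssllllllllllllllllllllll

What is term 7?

iiiiiiiiisssssssllllllllllllllllllllllllllllll

Each string has the form i^{n+2} s^{n} l^{4n+2} (n = 1, 2, …).
For term 7, n = 7, so the run lengths are 9, 7, 30.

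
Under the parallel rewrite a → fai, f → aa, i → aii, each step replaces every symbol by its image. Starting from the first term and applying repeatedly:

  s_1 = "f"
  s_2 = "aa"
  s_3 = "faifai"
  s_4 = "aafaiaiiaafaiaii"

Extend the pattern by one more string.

Replace each of the 16 characters of aafaiaiiaafaiaii in place — fai fai aa fai aii fai aii aii fai fai aa fai aii fai aii aii — and concatenate.

faifaiaafaiaiifaiaiiaiifaifaiaafaiaiifaiaiiaii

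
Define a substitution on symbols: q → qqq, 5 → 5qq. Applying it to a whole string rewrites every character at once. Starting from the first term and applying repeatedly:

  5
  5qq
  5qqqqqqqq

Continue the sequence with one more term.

5qqqqqqqqqqqqqqqqqqqqqqqqqq

Rewriting each symbol of 5qqqqqqqq: 5→5qq, q→qqq, q→qqq, q→qqq, q→qqq, q→qqq, q→qqq, q→qqq, q→qqq, which concatenates to 5qq qqq qqq qqq qqq qqq qqq qqq qqq.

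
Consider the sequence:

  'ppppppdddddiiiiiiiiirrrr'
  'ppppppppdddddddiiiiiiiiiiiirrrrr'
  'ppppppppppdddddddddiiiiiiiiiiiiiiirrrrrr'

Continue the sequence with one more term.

The n-th term is 2n p's then 2n-1 d's then 3n i's then n+1 r's, where the shown terms are n = 3, 4, 5.
At n = 6 the blocks have lengths 12, 11, 18, 7.

ppppppppppppdddddddddddiiiiiiiiiiiiiiiiiirrrrrrr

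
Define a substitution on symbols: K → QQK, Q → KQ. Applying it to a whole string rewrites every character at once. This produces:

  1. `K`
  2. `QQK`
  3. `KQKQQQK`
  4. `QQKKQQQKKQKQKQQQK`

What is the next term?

KQKQQQKQQKKQKQKQQQKQQKKQQQKKQQQKKQKQKQQQK

φ(QQKKQQQKKQKQKQQQK) expands symbol-by-symbol to KQ KQ QQK QQK KQ KQ KQ QQK QQK KQ QQK KQ QQK KQ KQ KQ QQK; joining the 17 pieces gives the next term.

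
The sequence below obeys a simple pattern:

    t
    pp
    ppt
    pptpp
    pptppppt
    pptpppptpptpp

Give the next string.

pptpppptpptpppptppppt

Each term (from the third on) is the previous term followed by the one before it: term 3 = pp·t = ppt.
Continuing: pptpppptpptpp · pptppppt gives term 7.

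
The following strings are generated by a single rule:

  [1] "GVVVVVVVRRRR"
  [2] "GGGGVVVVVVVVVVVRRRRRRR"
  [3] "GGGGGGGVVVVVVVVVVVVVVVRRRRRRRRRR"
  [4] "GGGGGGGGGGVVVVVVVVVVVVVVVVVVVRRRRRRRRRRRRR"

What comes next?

The n-th term is 3n-2 G's then 4n+3 V's then 3n+1 R's (n = 1, 2, …).
For the next term, n = 5, so the run lengths are 13, 23, 16.

GGGGGGGGGGGGGVVVVVVVVVVVVVVVVVVVVVVVRRRRRRRRRRRRRRRR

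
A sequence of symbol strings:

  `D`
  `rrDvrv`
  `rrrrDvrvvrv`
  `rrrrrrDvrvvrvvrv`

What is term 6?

rrrrrrrrrrDvrvvrvvrvvrvvrv

Every step adds rr to the front and vrv to the end of the previous string.
From rrrrrrDvrvvrvvrv, 2 further steps: rrrrrrDvrvvrvvrv → rrrrrrrrDvrvvrvvrvvrv → (answer).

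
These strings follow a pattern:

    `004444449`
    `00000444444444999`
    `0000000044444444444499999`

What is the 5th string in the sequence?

00000000000000444444444444444444999999999

Each string has the form 0^{3n-1} 4^{3n+3} 9^{2n-1} (n = 1, 2, …).
At n = 5 the blocks have lengths 14, 18, 9.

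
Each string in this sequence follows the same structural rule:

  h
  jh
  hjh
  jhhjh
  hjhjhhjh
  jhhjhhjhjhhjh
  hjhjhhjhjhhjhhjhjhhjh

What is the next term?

jhhjhhjhjhhjhhjhjhhjhjhhjhhjhjhhjh

This is a Fibonacci-style word recurrence s(k) = s(k−2)·s(k−1): e.g. h·jh = hjh.
Continuing: jhhjhhjhjhhjh · hjhjhhjhjhhjhhjhjhhjh gives term 8.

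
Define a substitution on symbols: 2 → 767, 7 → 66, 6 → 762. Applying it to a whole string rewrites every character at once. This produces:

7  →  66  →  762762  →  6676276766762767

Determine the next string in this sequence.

Rewriting the 16 symbols of 6676276766762767 one by one yields 762 762 66 762 767 66 762 66 762 762 66 762 767 66 762 66; concatenated:

762762667627676676266762762667627676676266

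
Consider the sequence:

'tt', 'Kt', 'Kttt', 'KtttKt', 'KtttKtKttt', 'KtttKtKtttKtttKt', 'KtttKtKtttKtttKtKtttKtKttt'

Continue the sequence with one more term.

From term 3 onward, concatenate the last term with the second-to-last: Kt·tt = Kttt, Kttt·Kt = KtttKt, …
So term 8 is KtttKtKtttKtttKtKtttKtKttt·KtttKtKtttKtttKt.

KtttKtKtttKtttKtKtttKtKtttKtttKtKtttKtttKt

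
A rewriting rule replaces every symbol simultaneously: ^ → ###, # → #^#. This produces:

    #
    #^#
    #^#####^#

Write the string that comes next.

Apply φ to #^#####^# symbol by symbol: #→#^#, ^→###, #→#^#, #→#^#, #→#^#, #→#^#, #→#^#, ^→###, #→#^#; joined: #^# ### #^# #^# #^# #^# #^# ### #^#.

#^#####^##^##^##^##^#####^#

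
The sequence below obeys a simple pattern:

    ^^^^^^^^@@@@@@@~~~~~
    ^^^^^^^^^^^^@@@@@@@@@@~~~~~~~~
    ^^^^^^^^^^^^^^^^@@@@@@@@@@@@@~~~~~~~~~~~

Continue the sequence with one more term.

^^^^^^^^^^^^^^^^^^^^@@@@@@@@@@@@@@@@~~~~~~~~~~~~~~

Term n consists of 4n ^'s, followed by 3n+1 @'s, followed by 3n-1 ~'s, where the shown terms are n = 2, 3, 4.
At n = 5 the blocks have lengths 20, 16, 14.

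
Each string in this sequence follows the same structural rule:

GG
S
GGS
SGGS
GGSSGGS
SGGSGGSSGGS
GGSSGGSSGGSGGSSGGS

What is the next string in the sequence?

SGGSGGSSGGSGGSSGGSSGGSGGSSGGS

Each term (from the third on) is the two preceding terms concatenated in order: term 3 = GG·S = GGS.
Continuing: SGGSGGSSGGS · GGSSGGSSGGSGGSSGGS gives term 8.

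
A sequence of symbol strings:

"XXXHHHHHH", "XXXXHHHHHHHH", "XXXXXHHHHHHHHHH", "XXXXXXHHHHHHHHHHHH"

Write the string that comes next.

Term n consists of n X's, followed by 2n H's, where the shown terms are n = 3, 4, 5, 6.
At n = 7 the blocks have lengths 7, 14.

XXXXXXXHHHHHHHHHHHHHH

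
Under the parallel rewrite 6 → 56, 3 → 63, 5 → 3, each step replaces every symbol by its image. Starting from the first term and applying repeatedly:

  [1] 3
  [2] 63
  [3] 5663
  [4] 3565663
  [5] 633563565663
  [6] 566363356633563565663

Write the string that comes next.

Applying the rule to each of the 21 symbols of 566363356633563565663 gives the pieces 3 56 56 63 56 63 63 3 56 56 63 63 3 56 63 3 56 3 56 56 63, which concatenate to the answer.

3565663566363356566363356633563565663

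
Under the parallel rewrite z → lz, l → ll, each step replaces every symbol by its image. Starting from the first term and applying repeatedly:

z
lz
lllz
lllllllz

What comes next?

lllllllllllllllz

Apply φ to lllllllz symbol by symbol: l→ll, l→ll, l→ll, l→ll, l→ll, l→ll, l→ll, z→lz; joined: ll ll ll ll ll ll ll lz.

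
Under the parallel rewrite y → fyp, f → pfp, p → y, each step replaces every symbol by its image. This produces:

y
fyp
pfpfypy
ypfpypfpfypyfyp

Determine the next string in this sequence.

fypypfpyfypypfpypfpfypyfyppfpfypy

Applying the rule to each of the 15 symbols of ypfpypfpfypyfyp gives the pieces fyp y pfp y fyp y pfp y pfp fyp y fyp pfp fyp y, which concatenate to the answer.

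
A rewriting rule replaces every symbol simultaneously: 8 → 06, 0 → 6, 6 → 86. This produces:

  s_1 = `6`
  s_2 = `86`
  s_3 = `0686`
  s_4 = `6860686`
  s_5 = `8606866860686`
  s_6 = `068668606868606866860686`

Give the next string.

68606868606866860686068668606868606866860686

Applying the rule to each of the 24 symbols of 068668606868606866860686 gives the pieces 6 86 06 86 86 06 86 6 86 06 86 06 86 6 86 06 86 86 06 86 6 86 06 86, which concatenate to the answer.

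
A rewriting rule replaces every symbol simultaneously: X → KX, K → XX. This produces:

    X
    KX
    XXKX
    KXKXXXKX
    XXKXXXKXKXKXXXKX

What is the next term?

Rewriting the 16 symbols of XXKXXXKXKXKXXXKX one by one yields KX KX XX KX KX KX XX KX XX KX XX KX KX KX XX KX; concatenated:

KXKXXXKXKXKXXXKXXXKXXXKXKXKXXXKX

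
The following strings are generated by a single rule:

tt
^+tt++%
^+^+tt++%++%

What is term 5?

s(k+1) = ^+·s(k)·++%, so each term gains ^+ as a prefix and ++% as a suffix.
From ^+^+tt++%++%, 2 further steps: ^+^+tt++%++% → ^+^+^+tt++%++%++% → (answer).

^+^+^+^+tt++%++%++%++%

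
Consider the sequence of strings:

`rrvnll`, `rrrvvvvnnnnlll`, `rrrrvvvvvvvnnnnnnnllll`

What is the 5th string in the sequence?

The n-th term is n+1 r's then 3n-2 v's then 3n-2 n's then n+1 l's (n = 1, 2, …).
At n = 5 the blocks have lengths 6, 13, 13, 6.

rrrrrrvvvvvvvvvvvvvnnnnnnnnnnnnnllllll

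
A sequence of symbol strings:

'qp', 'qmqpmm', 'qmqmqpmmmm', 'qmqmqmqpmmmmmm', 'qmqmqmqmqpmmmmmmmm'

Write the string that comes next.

Every step adds qm to the front and mm to the end of the previous string.
Applying this once more to qmqmqmqmqpmmmmmmmm:

qmqmqmqmqmqpmmmmmmmmmm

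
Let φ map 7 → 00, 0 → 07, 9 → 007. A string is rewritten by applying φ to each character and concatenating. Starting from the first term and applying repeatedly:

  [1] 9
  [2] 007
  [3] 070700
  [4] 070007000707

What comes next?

Rewriting each symbol of 070007000707: 0→07, 7→00, 0→07, 0→07, 0→07, 7→00, 0→07, 0→07, 0→07, 7→00, 0→07, 7→00, which concatenates to 07 00 07 07 07 00 07 07 07 00 07 00.

070007070700070707000700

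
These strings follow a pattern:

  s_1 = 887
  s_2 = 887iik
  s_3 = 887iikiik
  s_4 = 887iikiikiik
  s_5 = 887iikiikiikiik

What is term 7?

Every step adds iik to the end: s(k+1) = s(k)·iik.
From 887iikiikiikiik, 2 further steps: 887iikiikiikiik → 887iikiikiikiikiik → (answer).

887iikiikiikiikiikiik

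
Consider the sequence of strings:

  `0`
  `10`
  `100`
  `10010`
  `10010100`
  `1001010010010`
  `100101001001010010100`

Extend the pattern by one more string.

This is a Fibonacci-style word recurrence s(k) = s(k−1)·s(k−2): e.g. 10·0 = 100.
Continuing: 100101001001010010100 · 1001010010010 gives term 8.

1001010010010100101001001010010010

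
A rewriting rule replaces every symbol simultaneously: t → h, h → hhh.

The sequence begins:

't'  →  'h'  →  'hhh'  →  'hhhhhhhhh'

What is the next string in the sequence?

Rewriting each symbol of hhhhhhhhh: h→hhh, h→hhh, h→hhh, h→hhh, h→hhh, h→hhh, h→hhh, h→hhh, h→hhh, which concatenates to hhh hhh hhh hhh hhh hhh hhh hhh hhh.

hhhhhhhhhhhhhhhhhhhhhhhhhhh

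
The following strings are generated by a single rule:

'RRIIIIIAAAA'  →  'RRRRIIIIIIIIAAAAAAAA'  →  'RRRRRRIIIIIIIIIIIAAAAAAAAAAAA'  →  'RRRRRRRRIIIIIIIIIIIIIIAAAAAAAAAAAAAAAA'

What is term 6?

RRRRRRRRRRRRIIIIIIIIIIIIIIIIIIIIAAAAAAAAAAAAAAAAAAAAAAAA

Term n consists of 2n R's, followed by 3n+2 I's, followed by 4n A's (n = 1, 2, …).
At n = 6 the blocks have lengths 12, 20, 24.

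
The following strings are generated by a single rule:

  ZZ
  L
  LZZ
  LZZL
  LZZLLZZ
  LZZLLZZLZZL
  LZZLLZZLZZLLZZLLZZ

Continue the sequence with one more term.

This is a Fibonacci-style word recurrence s(k) = s(k−1)·s(k−2): e.g. L·ZZ = LZZ.
The next term joins LZZLLZZLZZLLZZLLZZ and LZZLLZZLZZL.

LZZLLZZLZZLLZZLLZZLZZLLZZLZZL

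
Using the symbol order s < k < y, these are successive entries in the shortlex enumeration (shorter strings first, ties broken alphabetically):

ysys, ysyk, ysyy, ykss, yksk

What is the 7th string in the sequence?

Advancing 2 positions from yksk through yksk → yksy reaches term 7.

ykks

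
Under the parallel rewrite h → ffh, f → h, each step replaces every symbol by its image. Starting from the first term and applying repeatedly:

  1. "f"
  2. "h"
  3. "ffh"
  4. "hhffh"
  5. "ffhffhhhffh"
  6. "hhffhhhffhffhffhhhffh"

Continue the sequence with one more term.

Applying the rule to each of the 21 symbols of hhffhhhffhffhffhhhffh gives the pieces ffh ffh h h ffh ffh ffh h h ffh h h ffh h h ffh ffh ffh h h ffh, which concatenate to the answer.

ffhffhhhffhffhffhhhffhhhffhhhffhffhffhhhffh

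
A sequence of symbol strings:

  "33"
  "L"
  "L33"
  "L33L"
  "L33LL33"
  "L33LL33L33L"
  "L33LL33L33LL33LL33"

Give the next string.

L33LL33L33LL33LL33L33LL33L33L

This is a Fibonacci-style word recurrence s(k) = s(k−1)·s(k−2): e.g. L·33 = L33.
So term 8 is L33LL33L33LL33LL33·L33LL33L33L.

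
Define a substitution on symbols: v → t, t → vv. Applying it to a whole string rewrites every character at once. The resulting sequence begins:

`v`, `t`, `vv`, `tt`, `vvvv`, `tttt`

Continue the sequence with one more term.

vvvvvvvv

Expanding tttt: t→vv, t→vv, t→vv, t→vv. Concatenated: vv vv vv vv.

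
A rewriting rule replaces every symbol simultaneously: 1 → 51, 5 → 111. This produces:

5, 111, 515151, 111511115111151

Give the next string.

Rewriting the 15 symbols of 111511115111151 one by one yields 51 51 51 111 51 51 51 51 111 51 51 51 51 111 51; concatenated:

515151111515151511115151515111151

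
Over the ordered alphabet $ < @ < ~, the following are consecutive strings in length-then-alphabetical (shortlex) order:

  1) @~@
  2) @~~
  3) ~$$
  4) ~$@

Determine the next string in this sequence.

~$~

Treat ~$@ as a base-3 numeral over the given alphabet and add one, carrying through any trailing ~'s.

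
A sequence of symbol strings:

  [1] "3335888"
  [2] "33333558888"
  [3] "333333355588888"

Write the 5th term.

The n-th term is 2n+1 3's then n 5's then n+2 8's (n = 1, 2, …).
Setting n = 5 gives 11, 5, 7 characters in each block.

33333333333555558888888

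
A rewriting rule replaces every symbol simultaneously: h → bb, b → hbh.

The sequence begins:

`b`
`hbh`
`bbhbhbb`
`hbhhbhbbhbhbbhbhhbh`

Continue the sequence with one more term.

Rewriting the 19 symbols of hbhhbhbbhbhbbhbhhbh one by one yields bb hbh bb bb hbh bb hbh hbh bb hbh bb hbh hbh bb hbh bb bb hbh bb; concatenated:

bbhbhbbbbhbhbbhbhhbhbbhbhbbhbhhbhbbhbhbbbbhbhbb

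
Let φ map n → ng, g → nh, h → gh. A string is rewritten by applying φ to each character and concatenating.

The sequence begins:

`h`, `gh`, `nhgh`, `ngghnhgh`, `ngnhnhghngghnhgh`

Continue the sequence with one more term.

ngnhngghngghnhghngnhnhghngghnhgh

Replace each of the 16 characters of ngnhnhghngghnhgh in place — ng nh ng gh ng gh nh gh ng nh nh gh ng gh nh gh — and concatenate.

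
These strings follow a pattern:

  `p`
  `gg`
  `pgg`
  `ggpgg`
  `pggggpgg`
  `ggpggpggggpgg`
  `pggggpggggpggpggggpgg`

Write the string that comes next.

ggpggpggggpggpggggpggggpggpggggpgg

From term 3 onward, concatenate the second-to-last term with the last: p·gg = pgg, gg·pgg = ggpgg, …
So term 8 is ggpggpggggpgg·pggggpggggpggpggggpgg.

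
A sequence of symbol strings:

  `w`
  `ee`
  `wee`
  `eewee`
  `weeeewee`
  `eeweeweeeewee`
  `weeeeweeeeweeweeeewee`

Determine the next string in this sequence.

From term 3 onward, concatenate the second-to-last term with the last: w·ee = wee, ee·wee = eewee, …
So term 8 is eeweeweeeewee·weeeeweeeeweeweeeewee.

eeweeweeeeweeweeeeweeeeweeweeeewee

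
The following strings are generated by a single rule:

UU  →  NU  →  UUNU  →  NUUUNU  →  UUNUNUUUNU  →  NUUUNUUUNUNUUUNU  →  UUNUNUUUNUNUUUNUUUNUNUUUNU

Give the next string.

NUUUNUUUNUNUUUNUUUNUNUUUNUNUUUNUUUNUNUUUNU

From term 3 onward, concatenate the second-to-last term with the last: UU·NU = UUNU, NU·UUNU = NUUUNU, …
Continuing: NUUUNUUUNUNUUUNU · UUNUNUUUNUNUUUNUUUNUNUUUNU gives term 8.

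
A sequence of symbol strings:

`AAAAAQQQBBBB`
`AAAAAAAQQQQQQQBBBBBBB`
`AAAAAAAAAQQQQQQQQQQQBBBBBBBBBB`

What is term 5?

Term n consists of 2n+3 A's, followed by 4n-1 Q's, followed by 3n+1 B's (n = 1, 2, …).
At n = 5 the blocks have lengths 13, 19, 16.

AAAAAAAAAAAAAQQQQQQQQQQQQQQQQQQQBBBBBBBBBBBBBBBB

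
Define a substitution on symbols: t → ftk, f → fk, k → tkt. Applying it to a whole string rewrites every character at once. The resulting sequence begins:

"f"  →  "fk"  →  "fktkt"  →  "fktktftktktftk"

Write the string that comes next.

Replace each of the 14 characters of fktktftktktftk in place — fk tkt ftk tkt ftk fk ftk tkt ftk tkt ftk fk ftk tkt — and concatenate.

fktktftktktftkfkftktktftktktftkfkftktkt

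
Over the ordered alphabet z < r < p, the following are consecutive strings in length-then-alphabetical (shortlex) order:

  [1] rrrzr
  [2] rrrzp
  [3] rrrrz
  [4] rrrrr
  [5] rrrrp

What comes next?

Find the rightmost character of rrrrp below p, bump it to the next letter, and reset everything to its right to z.

rrrpz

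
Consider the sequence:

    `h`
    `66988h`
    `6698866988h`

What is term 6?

Every step adds 66988 at the front: s(k+1) = 66988·s(k).
From 6698866988h, 3 further steps: 6698866988h → 669886698866988h → 66988669886698866988h → (answer).

6698866988669886698866988h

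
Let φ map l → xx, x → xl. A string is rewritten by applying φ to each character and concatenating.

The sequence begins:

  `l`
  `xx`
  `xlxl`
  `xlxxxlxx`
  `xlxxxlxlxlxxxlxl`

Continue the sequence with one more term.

Replace each of the 16 characters of xlxxxlxlxlxxxlxl in place — xl xx xl xl xl xx xl xx xl xx xl xl xl xx xl xx — and concatenate.

xlxxxlxlxlxxxlxxxlxxxlxlxlxxxlxx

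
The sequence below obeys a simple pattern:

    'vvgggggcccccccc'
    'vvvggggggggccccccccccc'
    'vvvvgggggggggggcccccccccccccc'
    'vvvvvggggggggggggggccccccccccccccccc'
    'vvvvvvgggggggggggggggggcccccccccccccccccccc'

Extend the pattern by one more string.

vvvvvvvggggggggggggggggggggccccccccccccccccccccccc

Each string has the form v^{n} g^{3n-1} c^{3n+2}, where the shown terms are n = 2, 3, 4, 5, 6.
At n = 7 the blocks have lengths 7, 20, 23.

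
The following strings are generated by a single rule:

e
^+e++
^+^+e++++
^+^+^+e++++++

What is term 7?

s(k+1) = ^+·s(k)·++, so each term gains ^+ as a prefix and ++ as a suffix.
From ^+^+^+e++++++, 3 further steps: ^+^+^+e++++++ → ^+^+^+^+e++++++++ → ^+^+^+^+^+e++++++++++ → (answer).

^+^+^+^+^+^+e++++++++++++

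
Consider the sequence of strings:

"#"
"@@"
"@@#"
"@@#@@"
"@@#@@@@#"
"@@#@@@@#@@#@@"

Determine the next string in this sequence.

This is a Fibonacci-style word recurrence s(k) = s(k−1)·s(k−2): e.g. @@·# = @@#.
So term 7 is @@#@@@@#@@#@@·@@#@@@@#.

@@#@@@@#@@#@@@@#@@@@#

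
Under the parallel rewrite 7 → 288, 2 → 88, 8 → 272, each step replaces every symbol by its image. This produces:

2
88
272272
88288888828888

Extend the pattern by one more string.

φ(88288888828888) expands symbol-by-symbol to 272 272 88 272 272 272 272 272 272 88 272 272 272 272; joining the 14 pieces gives the next term.

2722728827227227227227227288272272272272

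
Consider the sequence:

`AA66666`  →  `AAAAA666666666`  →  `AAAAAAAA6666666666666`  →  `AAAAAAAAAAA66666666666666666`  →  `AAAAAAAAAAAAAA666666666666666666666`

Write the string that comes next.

AAAAAAAAAAAAAAAAA6666666666666666666666666

Reading off run lengths: A runs 2, 5, 8, 11, 14; 6 runs 5, 9, 13, 17, 21 — each is linear in n (n = 1, 2, …).
For the next term, n = 6, so the run lengths are 17, 25.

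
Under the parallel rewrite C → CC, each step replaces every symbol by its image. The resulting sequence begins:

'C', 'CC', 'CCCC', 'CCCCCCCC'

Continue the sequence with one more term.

Expanding CCCCCCCC: C→CC, C→CC, C→CC, C→CC, C→CC, C→CC, C→CC, C→CC. Concatenated: CC CC CC CC CC CC CC CC.

CCCCCCCCCCCCCCCC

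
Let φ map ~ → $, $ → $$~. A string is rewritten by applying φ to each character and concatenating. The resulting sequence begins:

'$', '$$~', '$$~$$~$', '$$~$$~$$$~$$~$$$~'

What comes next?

φ($$~$$~$$$~$$~$$$~) expands symbol-by-symbol to $$~ $$~ $ $$~ $$~ $ $$~ $$~ $$~ $ $$~ $$~ $ $$~ $$~ $$~ $; joining the 17 pieces gives the next term.

$$~$$~$$$~$$~$$$~$$~$$~$$$~$$~$$$~$$~$$~$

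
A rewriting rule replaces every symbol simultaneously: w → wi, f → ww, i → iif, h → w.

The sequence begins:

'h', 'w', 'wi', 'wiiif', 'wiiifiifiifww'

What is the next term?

φ(wiiifiifiifww) expands symbol-by-symbol to wi iif iif iif ww iif iif ww iif iif ww wi wi; joining the 13 pieces gives the next term.

wiiifiifiifwwiifiifwwiifiifwwwiwi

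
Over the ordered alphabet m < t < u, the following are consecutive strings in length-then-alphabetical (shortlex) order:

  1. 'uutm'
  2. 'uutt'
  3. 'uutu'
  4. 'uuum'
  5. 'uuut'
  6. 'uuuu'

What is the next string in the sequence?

mmmmm

After uuuu the length-4 strings are exhausted; the first length-5 string is 5 copies of m.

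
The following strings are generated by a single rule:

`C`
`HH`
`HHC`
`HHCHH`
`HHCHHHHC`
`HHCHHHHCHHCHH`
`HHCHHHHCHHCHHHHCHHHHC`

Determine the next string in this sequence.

This is a Fibonacci-style word recurrence s(k) = s(k−1)·s(k−2): e.g. HH·C = HHC.
The next term joins HHCHHHHCHHCHHHHCHHHHC and HHCHHHHCHHCHH.

HHCHHHHCHHCHHHHCHHHHCHHCHHHHCHHCHH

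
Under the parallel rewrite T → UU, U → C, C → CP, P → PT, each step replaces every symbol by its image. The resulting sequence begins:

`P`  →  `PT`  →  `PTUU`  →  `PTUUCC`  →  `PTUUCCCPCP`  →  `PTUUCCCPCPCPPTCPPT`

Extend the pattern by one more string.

Rewriting the 18 symbols of PTUUCCCPCPCPPTCPPT one by one yields PT UU C C CP CP CP PT CP PT CP PT PT UU CP PT PT UU; concatenated:

PTUUCCCPCPCPPTCPPTCPPTPTUUCPPTPTUU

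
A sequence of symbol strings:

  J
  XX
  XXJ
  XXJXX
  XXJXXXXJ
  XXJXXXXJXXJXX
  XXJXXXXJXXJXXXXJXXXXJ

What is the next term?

From term 3 onward, concatenate the last term with the second-to-last: XX·J = XXJ, XXJ·XX = XXJXX, …
Continuing: XXJXXXXJXXJXXXXJXXXXJ · XXJXXXXJXXJXX gives term 8.

XXJXXXXJXXJXXXXJXXXXJXXJXXXXJXXJXX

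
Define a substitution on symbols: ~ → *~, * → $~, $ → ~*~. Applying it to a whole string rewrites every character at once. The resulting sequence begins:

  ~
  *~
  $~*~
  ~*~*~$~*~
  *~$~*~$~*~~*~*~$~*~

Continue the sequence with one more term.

Rewriting the 19 symbols of *~$~*~$~*~~*~*~$~*~ one by one yields $~ *~ ~*~ *~ $~ *~ ~*~ *~ $~ *~ *~ $~ *~ $~ *~ ~*~ *~ $~ *~; concatenated:

$~*~~*~*~$~*~~*~*~$~*~*~$~*~$~*~~*~*~$~*~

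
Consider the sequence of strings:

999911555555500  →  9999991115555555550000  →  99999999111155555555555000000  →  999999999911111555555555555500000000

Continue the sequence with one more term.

9999999999991111115555555555555550000000000

Reading off run lengths: 9 runs 4, 6, 8, 10; 1 runs 2, 3, 4, 5; 5 runs 7, 9, 11, 13; 0 runs 2, 4, 6, 8 — each is linear in n, where the shown terms are n = 2, 3, 4, 5.
Setting n = 6 gives 12, 6, 15, 10 characters in each block.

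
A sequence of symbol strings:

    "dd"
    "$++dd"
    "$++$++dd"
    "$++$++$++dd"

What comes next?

Each term is the previous one with $++ prepended.
So the next term is $++·$++$++$++dd.

$++$++$++$++dd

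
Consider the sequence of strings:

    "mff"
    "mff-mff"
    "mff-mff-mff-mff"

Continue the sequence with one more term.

Each string is two copies of the previous one joined by '-'.
So the next term is two copies of mff-mff-mff-mff with '-' between the halves.

mff-mff-mff-mff-mff-mff-mff-mff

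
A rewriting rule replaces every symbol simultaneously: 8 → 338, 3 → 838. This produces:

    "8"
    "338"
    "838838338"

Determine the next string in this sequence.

Rewriting each symbol of 838838338: 8→338, 3→838, 8→338, 8→338, 3→838, 8→338, 3→838, 3→838, 8→338, which concatenates to 338 838 338 338 838 338 838 838 338.

338838338338838338838838338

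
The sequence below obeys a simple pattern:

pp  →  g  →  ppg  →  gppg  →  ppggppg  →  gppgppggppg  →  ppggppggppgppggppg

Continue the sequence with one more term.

gppgppggppgppggppggppgppggppg

From term 3 onward, concatenate the second-to-last term with the last: pp·g = ppg, g·ppg = gppg, …
So term 8 is gppgppggppg·ppggppggppgppggppg.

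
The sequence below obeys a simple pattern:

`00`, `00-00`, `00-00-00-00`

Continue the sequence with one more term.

00-00-00-00-00-00-00-00

Each string is two copies of the previous one joined by '-'.
One more doubling of 00-00-00-00 gives the answer.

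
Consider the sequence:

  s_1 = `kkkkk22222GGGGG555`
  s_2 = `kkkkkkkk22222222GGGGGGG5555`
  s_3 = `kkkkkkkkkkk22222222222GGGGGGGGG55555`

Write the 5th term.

kkkkkkkkkkkkkkkkk22222222222222222GGGGGGGGGGGGG5555555

The n-th term is 3n+2 k's then 3n+2 2's then 2n+3 G's then n+2 5's (n = 1, 2, …).
For term 5, n = 5, so the run lengths are 17, 17, 13, 7.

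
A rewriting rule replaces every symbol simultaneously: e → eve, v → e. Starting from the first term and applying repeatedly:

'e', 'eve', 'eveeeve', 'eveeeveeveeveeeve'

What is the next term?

Applying the rule to each of the 17 symbols of eveeeveeveeveeeve gives the pieces eve e eve eve eve e eve eve e eve eve e eve eve eve e eve, which concatenate to the answer.

eveeeveeveeveeeveeveeeveeveeeveeveeveeeve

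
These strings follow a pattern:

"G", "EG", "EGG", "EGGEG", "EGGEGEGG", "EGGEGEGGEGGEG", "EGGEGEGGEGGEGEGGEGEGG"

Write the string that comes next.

EGGEGEGGEGGEGEGGEGEGGEGGEGEGGEGGEG

This is a Fibonacci-style word recurrence s(k) = s(k−1)·s(k−2): e.g. EG·G = EGG.
So term 8 is EGGEGEGGEGGEGEGGEGEGG·EGGEGEGGEGGEG.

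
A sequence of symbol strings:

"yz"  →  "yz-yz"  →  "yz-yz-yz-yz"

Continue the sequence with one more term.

Every step duplicates the string with '-' between the halves.
Doubling yz-yz-yz-yz with '-' between the halves:

yz-yz-yz-yz-yz-yz-yz-yz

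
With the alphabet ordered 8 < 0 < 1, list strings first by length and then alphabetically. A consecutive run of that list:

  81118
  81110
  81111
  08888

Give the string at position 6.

Continuing the enumeration 2 steps past 08888: 08888 → 08880 → (answer).

08881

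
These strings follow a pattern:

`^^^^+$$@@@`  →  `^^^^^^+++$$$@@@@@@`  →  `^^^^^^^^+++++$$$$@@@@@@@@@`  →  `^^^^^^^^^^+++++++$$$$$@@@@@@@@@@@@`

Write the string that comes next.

The n-th term is 2n+2 ^'s then 2n-1 +'s then n+1 $'s then 3n @'s (n = 1, 2, …).
At n = 5 the blocks have lengths 12, 9, 6, 15.

^^^^^^^^^^^^+++++++++$$$$$$@@@@@@@@@@@@@@@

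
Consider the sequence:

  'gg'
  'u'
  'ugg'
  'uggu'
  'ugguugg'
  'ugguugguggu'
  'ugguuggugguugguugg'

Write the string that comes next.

ugguuggugguugguuggugguugguggu

Each term (from the third on) is the previous term followed by the one before it: term 3 = u·gg = ugg.
Continuing: ugguuggugguugguugg · ugguugguggu gives term 8.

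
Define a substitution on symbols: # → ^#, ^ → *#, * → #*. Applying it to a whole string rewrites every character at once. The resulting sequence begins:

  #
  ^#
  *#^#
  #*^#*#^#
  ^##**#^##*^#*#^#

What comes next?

Rewriting the 16 symbols of ^##**#^##*^#*#^# one by one yields *# ^# ^# #* #* ^# *# ^# ^# #* *# ^# #* ^# *# ^#; concatenated:

*#^#^##*#*^#*#^#^##**#^##*^#*#^#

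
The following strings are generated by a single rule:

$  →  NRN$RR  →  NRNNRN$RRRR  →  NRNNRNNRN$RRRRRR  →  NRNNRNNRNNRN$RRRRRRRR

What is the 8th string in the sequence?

Every step adds NRN to the front and RR to the end of the previous string.
From NRNNRNNRNNRN$RRRRRRRR, 3 further steps: NRNNRNNRNNRN$RRRRRRRR → NRNNRNNRNNRNNRN$RRRRRRRRRR → NRNNRNNRNNRNNRNNRN$RRRRRRRRRRRR → (answer).

NRNNRNNRNNRNNRNNRNNRN$RRRRRRRRRRRRRR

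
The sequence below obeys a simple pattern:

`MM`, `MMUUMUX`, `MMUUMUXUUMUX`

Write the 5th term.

MMUUMUXUUMUXUUMUXUUMUX

Each term is the previous one with UUMUX appended.
From MMUUMUXUUMUX, 2 further steps: MMUUMUXUUMUX → MMUUMUXUUMUXUUMUX → (answer).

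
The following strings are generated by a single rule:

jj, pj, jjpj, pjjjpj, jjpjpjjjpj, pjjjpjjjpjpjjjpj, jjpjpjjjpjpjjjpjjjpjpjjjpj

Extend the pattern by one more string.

pjjjpjjjpjpjjjpjjjpjpjjjpjpjjjpjjjpjpjjjpj

This is a Fibonacci-style word recurrence s(k) = s(k−2)·s(k−1): e.g. jj·pj = jjpj.
The next term joins pjjjpjjjpjpjjjpj and jjpjpjjjpjpjjjpjjjpjpjjjpj.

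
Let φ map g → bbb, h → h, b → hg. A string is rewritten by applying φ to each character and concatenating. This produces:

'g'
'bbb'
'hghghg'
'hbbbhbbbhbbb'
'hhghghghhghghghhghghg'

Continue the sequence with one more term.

Applying the rule to each of the 21 symbols of hhghghghhghghghhghghg gives the pieces h h bbb h bbb h bbb h h bbb h bbb h bbb h h bbb h bbb h bbb, which concatenate to the answer.

hhbbbhbbbhbbbhhbbbhbbbhbbbhhbbbhbbbhbbb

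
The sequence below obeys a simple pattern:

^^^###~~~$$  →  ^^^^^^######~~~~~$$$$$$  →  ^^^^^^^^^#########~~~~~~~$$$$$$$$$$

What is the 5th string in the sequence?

^^^^^^^^^^^^^^^###############~~~~~~~~~~~$$$$$$$$$$$$$$$$$$

Reading off run lengths: ^ runs 3, 6, 9; # runs 3, 6, 9; ~ runs 3, 5, 7; $ runs 2, 6, 10 — each is linear in n (n = 1, 2, …).
At n = 5 the blocks have lengths 15, 15, 11, 18.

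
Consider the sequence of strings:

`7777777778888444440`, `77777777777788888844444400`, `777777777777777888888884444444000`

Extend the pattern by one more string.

7777777777777777778888888888444444440000

Term n consists of 3n 7's, followed by 2n-2 8's, followed by n+2 4's, followed by n-2 0's, where the shown terms are n = 3, 4, 5.
At n = 6 the blocks have lengths 18, 10, 8, 4.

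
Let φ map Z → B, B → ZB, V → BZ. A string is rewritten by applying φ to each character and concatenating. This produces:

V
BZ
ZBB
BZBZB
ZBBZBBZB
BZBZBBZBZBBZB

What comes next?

Replace each of the 13 characters of BZBZBBZBZBBZB in place — ZB B ZB B ZB ZB B ZB B ZB ZB B ZB — and concatenate.

ZBBZBBZBZBBZBBZBZBBZB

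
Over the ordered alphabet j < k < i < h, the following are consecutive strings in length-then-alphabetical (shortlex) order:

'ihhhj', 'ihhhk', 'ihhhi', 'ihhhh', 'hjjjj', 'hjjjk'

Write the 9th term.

hjjkj

Stepping forward 3 times from hjjjk: hjjjk → hjjji → hjjjh, then the target.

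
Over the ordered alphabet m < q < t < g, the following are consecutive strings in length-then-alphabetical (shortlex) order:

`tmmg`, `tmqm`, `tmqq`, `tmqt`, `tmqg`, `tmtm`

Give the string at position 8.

Continuing the enumeration 2 steps past tmtm: tmtm → tmtq → (answer).

tmtt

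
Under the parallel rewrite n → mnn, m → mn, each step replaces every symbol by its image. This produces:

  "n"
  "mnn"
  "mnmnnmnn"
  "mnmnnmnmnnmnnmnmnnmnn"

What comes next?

mnmnnmnmnnmnnmnmnnmnmnnmnnmnmnnmnnmnmnnmnmnnmnnmnmnnmnn

φ(mnmnnmnmnnmnnmnmnnmnn) expands symbol-by-symbol to mn mnn mn mnn mnn mn mnn mn mnn mnn mn mnn mnn mn mnn mn mnn mnn mn mnn mnn; joining the 21 pieces gives the next term.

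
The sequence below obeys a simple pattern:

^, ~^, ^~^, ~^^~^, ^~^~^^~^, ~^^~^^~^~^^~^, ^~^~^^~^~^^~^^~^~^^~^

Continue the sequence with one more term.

~^^~^^~^~^^~^^~^~^^~^~^^~^^~^~^^~^

Each term (from the third on) is the two preceding terms concatenated in order: term 3 = ^·~^ = ^~^.
So term 8 is ~^^~^^~^~^^~^·^~^~^^~^~^^~^^~^~^^~^.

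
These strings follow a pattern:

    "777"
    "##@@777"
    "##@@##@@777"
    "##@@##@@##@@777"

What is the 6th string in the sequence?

##@@##@@##@@##@@##@@777

Every step adds ##@@ at the front: s(k+1) = ##@@·s(k).
From ##@@##@@##@@777, 2 further steps: ##@@##@@##@@777 → ##@@##@@##@@##@@777 → (answer).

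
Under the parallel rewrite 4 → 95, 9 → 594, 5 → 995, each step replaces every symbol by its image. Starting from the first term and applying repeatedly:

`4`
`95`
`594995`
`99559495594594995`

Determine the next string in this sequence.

Rewriting the 17 symbols of 99559495594594995 one by one yields 594 594 995 995 594 95 594 995 995 594 95 995 594 95 594 594 995; concatenated:

594594995995594955949959955949599559495594594995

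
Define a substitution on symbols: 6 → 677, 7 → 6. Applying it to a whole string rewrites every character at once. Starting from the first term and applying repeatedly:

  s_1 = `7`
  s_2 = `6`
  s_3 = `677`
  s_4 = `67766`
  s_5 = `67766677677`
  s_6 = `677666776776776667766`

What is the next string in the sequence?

6776667767767766677666776667767767766677677

φ(677666776776776667766) expands symbol-by-symbol to 677 6 6 677 677 677 6 6 677 6 6 677 6 6 677 677 677 6 6 677 677; joining the 21 pieces gives the next term.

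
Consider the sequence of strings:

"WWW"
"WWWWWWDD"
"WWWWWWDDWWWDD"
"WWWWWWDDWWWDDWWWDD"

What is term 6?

WWWWWWDDWWWDDWWWDDWWWDDWWWDD

The strings grow by a fixed suffix WWWDD each time.
From WWWWWWDDWWWDDWWWDD, 2 further steps: WWWWWWDDWWWDDWWWDD → WWWWWWDDWWWDDWWWDDWWWDD → (answer).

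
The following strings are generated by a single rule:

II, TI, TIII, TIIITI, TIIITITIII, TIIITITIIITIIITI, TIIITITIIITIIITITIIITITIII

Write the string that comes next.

Each term (from the third on) is the previous term followed by the one before it: term 3 = TI·II = TIII.
The next term joins TIIITITIIITIIITITIIITITIII and TIIITITIIITIIITI.

TIIITITIIITIIITITIIITITIIITIIITITIIITIIITI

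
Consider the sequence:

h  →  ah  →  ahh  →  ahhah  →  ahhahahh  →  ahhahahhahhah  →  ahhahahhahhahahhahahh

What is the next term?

ahhahahhahhahahhahahhahhahahhahhah

From term 3 onward, concatenate the last term with the second-to-last: ah·h = ahh, ahh·ah = ahhah, …
The next term joins ahhahahhahhahahhahahh and ahhahahhahhah.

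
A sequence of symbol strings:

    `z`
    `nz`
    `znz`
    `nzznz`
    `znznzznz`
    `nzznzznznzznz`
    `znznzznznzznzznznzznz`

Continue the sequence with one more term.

nzznzznznzznzznznzznznzznzznznzznz

This is a Fibonacci-style word recurrence s(k) = s(k−2)·s(k−1): e.g. z·nz = znz.
Continuing: nzznzznznzznz · znznzznznzznzznznzznz gives term 8.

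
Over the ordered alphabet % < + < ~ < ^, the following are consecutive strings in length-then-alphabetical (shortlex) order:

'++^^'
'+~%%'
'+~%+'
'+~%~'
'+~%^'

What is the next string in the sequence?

Find the rightmost character of +~%^ below ^, bump it to the next letter, and reset everything to its right to %.

+~+%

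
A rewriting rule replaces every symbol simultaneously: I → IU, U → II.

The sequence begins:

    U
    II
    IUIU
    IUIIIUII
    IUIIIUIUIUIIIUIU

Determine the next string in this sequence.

Rewriting the 16 symbols of IUIIIUIUIUIIIUIU one by one yields IU II IU IU IU II IU II IU II IU IU IU II IU II; concatenated:

IUIIIUIUIUIIIUIIIUIIIUIUIUIIIUII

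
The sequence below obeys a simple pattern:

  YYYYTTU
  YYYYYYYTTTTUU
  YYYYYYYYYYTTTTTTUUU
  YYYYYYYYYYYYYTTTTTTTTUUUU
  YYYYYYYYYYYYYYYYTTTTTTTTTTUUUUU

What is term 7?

The n-th term is 3n+1 Y's then 2n T's then n U's (n = 1, 2, …).
Setting n = 7 gives 22, 14, 7 characters in each block.

YYYYYYYYYYYYYYYYYYYYYYTTTTTTTTTTTTTTUUUUUUU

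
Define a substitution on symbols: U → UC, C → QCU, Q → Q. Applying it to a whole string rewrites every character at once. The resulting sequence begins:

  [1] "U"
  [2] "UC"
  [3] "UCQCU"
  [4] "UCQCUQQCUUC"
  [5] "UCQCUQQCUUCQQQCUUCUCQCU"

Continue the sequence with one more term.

Rewriting the 23 symbols of UCQCUQQCUUCQQQCUUCUCQCU one by one yields UC QCU Q QCU UC Q Q QCU UC UC QCU Q Q Q QCU UC UC QCU UC QCU Q QCU UC; concatenated:

UCQCUQQCUUCQQQCUUCUCQCUQQQQCUUCUCQCUUCQCUQQCUUC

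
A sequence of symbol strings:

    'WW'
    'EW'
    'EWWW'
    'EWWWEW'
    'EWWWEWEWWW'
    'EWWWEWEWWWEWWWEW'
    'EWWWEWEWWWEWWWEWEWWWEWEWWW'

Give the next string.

Each term (from the third on) is the previous term followed by the one before it: term 3 = EW·WW = EWWW.
So term 8 is EWWWEWEWWWEWWWEWEWWWEWEWWW·EWWWEWEWWWEWWWEW.

EWWWEWEWWWEWWWEWEWWWEWEWWWEWWWEWEWWWEWWWEW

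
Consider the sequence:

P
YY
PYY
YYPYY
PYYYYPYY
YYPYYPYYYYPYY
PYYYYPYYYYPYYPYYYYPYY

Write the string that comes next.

YYPYYPYYYYPYYPYYYYPYYYYPYYPYYYYPYY

Each term (from the third on) is the two preceding terms concatenated in order: term 3 = P·YY = PYY.
So term 8 is YYPYYPYYYYPYY·PYYYYPYYYYPYYPYYYYPYY.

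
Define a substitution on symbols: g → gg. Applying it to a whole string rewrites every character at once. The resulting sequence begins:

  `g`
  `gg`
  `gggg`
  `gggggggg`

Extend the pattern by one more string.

gggggggggggggggg

Expanding gggggggg: g→gg, g→gg, g→gg, g→gg, g→gg, g→gg, g→gg, g→gg. Concatenated: gg gg gg gg gg gg gg gg.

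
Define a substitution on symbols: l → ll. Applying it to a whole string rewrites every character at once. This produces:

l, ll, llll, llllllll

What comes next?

Rewriting each symbol of llllllll: l→ll, l→ll, l→ll, l→ll, l→ll, l→ll, l→ll, l→ll, which concatenates to ll ll ll ll ll ll ll ll.

llllllllllllllll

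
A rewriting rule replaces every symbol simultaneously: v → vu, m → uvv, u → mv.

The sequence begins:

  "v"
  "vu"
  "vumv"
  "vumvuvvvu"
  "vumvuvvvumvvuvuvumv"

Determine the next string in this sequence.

vumvuvvvumvvuvuvumvuvvvuvumvvumvvumvuvvvu

Replace each of the 19 characters of vumvuvvvumvvuvuvumv in place — vu mv uvv vu mv vu vu vu mv uvv vu vu mv vu mv vu mv uvv vu — and concatenate.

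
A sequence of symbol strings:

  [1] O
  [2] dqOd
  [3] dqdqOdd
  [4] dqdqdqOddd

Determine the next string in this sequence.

dqdqdqdqOdddd

s(k+1) = dq·s(k)·d, so each term gains dq as a prefix and d as a suffix.
One more step from dqdqdqOddd gives the answer.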